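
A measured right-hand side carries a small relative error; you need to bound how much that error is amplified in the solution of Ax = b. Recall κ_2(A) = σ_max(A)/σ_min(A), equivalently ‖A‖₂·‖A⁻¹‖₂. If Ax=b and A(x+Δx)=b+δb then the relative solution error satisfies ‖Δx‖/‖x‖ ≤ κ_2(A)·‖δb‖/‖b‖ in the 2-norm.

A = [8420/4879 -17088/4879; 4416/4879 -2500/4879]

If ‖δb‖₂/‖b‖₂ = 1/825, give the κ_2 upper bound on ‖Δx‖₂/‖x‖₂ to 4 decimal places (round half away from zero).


0.0085

M = AᵀA = [53776/14161 -92160/14161; -92160/14161 177424/14161]. tr(M)=800/49, det(M)=256/49
eigenvalues of AᵀA: λ = (tr ± √(tr²−4·det))/2 = 16, 16/49
κ = σ_max/σ_min = 4/(4/7) = 7.0000
bound on ‖Δx‖/‖x‖: κ·ε = 7.0000·1/825 = 0.0085


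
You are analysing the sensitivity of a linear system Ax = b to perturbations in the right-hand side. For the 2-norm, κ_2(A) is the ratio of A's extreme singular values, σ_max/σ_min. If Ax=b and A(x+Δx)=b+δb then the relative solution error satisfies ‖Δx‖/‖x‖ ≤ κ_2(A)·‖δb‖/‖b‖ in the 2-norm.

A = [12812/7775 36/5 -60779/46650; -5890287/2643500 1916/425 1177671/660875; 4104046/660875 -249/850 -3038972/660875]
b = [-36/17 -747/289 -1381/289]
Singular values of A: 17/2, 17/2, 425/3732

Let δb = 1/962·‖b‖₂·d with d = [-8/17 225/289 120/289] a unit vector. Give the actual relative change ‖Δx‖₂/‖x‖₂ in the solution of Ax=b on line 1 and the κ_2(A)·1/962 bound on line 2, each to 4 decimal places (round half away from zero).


largest singular value 17/2, smallest 425/3732
κ_2(A) = (17/2) / (425/3732) = 74.6400
bound on ‖Δx‖/‖x‖: κ·ε = 74.6400·1/962 = 0.0776
solve Ax = b  →  x = [-16.1826 -0.3529 -20.7925]
‖b‖ = 5.8310, ‖x‖ = 26.3501
Δx = A⁻¹·δb where δb = 1/962·5.8310·d; ‖Δx‖ = 0.0532
dividing the unrounded norms, ‖Δx‖/‖x‖ = 0.0020
realised/bound (from unrounded values) ≈ 0.0260

0.0020
0.0776


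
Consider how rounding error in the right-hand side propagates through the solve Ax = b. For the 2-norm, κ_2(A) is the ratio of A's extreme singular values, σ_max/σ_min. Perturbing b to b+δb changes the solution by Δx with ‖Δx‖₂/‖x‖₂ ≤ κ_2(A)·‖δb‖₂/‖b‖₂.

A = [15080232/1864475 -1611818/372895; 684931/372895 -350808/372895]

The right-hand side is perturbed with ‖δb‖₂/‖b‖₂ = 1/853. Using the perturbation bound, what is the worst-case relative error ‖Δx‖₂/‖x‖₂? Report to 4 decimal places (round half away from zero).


AᵀA = [142261546129/2067975625 -15174292536/413595125; -15174292536/413595125 1618693348/82719025]; tr = 632279861/7155625, det = 19518724/178890625
char-poly roots: 2209/25 and 8836/7155625
σ_max=√(2209/25)=(47/5), σ_min=√(8836/7155625)=(94/2675) → κ = 267.5000
κ_2(A)·‖δb‖/‖b‖ = 0.3136

0.3136


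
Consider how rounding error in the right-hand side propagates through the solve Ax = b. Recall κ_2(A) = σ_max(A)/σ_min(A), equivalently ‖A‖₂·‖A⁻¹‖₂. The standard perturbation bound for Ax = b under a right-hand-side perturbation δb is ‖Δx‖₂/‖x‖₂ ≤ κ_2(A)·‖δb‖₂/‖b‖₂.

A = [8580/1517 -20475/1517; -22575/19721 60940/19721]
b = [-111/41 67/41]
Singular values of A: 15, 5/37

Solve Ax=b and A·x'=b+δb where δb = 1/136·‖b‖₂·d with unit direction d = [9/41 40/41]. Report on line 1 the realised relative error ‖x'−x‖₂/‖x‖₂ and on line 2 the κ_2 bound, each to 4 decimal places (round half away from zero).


from the listed singular values, σ₁ = 15, σ_n = 5/37
κ = σ_max/σ_min = 15/(5/37) = 111.0000
bound on ‖Δx‖/‖x‖: κ·ε = 111.0000·1/136 = 0.8162
solve Ax = b  →  x = [6.7538 3.0308]
2-norm of b is 3.1623; of x, 7.4027
re-solving with b+δb shifts x by Δx of norm 0.1721
realised ‖Δx‖/‖x‖ = 0.0232
so the bound overstates the realised error by a factor of ≈ 35.1141 (computed from the unrounded values)

0.0232
0.8162


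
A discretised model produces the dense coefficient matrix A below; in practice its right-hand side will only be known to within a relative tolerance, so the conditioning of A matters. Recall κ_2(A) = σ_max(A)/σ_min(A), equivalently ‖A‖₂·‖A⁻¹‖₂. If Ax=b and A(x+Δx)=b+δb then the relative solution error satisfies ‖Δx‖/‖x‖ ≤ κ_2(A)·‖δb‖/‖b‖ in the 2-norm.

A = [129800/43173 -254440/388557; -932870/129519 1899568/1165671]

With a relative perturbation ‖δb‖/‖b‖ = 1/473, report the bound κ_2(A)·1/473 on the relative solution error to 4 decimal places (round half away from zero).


M = AᵀA = [6046620100/99261369 -12244300640/893352321; -12244300640/893352321 24798911296/8040170889]. tr(M)=306112516/4782969, det(M)=160000/4782969
solving λ² − 306112516/4782969·λ + 160000/4782969 = 0 gives λ = 64, 2500/4782969
κ = σ_max/σ_min = 8/(50/2187) = 349.9200
κ_2(A)·‖δb‖/‖b‖ = 0.7398

0.7398


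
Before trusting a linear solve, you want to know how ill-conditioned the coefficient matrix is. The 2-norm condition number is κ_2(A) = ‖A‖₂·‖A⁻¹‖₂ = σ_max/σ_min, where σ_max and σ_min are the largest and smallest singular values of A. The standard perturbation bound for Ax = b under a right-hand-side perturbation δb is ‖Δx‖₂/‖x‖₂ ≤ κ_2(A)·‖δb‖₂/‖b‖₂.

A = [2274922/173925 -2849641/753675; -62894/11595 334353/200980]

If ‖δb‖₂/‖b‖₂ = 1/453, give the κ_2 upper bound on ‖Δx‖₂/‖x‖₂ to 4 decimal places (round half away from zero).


form AᵀA = [6065292534184/30249905625 -1179320133383/20166603750; -1179320133383/20166603750 917635770409/53777610000] with trace 168485443969/774397584 and determinant 302934025/193599396
λ_max, λ_min = (168485443969/774397584 ± √28383591367397896143361/599691618105037056)/2 = 3481/16, 348100/48399849
κ_2(A) = √(λ_max/λ_min) = √((3481/16) / (348100/48399849)) = 173.9250
κ_2(A)·‖δb‖/‖b‖ = 0.3839

0.3839


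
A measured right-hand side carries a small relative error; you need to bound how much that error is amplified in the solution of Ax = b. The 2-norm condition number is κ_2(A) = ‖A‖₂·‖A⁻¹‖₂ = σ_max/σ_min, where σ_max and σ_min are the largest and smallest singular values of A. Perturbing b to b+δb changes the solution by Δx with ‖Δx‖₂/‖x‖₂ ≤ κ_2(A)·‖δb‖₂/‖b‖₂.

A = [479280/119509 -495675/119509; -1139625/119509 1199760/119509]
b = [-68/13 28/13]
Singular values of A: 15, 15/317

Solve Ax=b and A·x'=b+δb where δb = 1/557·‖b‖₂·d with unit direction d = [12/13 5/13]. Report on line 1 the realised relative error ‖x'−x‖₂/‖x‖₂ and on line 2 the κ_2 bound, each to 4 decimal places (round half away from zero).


0.0025
0.5691

largest singular value 15, smallest 15/317
condition number: 15 ÷ (15/317) = 317.0000
κ_2(A)·‖δb‖/‖b‖ = 0.5691
solve Ax = b  →  x = [-61.3977 -58.1057]
2-norm of b is 5.6569; of x, 84.5338
Δx = A⁻¹·δb where δb = 1/557·5.6569·d; ‖Δx‖ = 0.2146
relative error = 0.0025
so the bound overstates the realised error by a factor of ≈ 224.1540 (computed from the unrounded values)


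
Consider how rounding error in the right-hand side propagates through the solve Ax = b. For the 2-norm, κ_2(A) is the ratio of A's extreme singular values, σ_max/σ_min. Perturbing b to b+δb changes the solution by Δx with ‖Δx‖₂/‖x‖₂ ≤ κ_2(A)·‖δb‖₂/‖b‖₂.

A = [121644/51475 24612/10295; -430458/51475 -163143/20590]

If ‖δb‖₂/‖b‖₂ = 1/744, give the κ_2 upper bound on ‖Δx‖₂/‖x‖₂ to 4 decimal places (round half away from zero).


0.1527

form AᵀA = [320146164/4239481 304856055/4239481; 304856055/4239481 1161545625/16957924] with trace 2903841/20164 and determinant 8100/5041
eigenvalues of AᵀA: λ = (tr ± √(tr²−4·det))/2 = 144, 225/20164
κ_2(A) = √(λ_max/λ_min) = √(144 / (225/20164)) = 113.6000
κ_2(A)·‖δb‖/‖b‖ = 0.1527


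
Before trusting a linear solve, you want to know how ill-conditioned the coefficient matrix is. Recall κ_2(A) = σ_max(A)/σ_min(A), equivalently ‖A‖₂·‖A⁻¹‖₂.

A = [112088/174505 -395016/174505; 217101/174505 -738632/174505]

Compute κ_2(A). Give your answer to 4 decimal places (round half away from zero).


256.6250

form AᵀA = [41312501/21074045 -141615432/21074045; -141615432/21074045 485546624/21074045] with trace 105371825/4214809 and determinant 40000/4214809
λ_max, λ_min = (105371825/4214809 ± √11102547134390625/17764614906481)/2 = 25, 1600/4214809
σ_max=√25=5, σ_min=√(1600/4214809)=(40/2053) → κ = 256.6250


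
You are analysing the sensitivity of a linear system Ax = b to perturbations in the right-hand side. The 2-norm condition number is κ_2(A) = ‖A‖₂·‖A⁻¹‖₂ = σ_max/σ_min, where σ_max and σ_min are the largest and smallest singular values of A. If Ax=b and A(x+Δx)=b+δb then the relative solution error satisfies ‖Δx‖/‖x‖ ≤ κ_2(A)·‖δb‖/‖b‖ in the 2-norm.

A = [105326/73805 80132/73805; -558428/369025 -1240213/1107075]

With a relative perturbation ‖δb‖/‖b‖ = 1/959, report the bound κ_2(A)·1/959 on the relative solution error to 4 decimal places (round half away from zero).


AᵀA = [700571924/161925625 1576181204/485776875; 1576181204/485776875 3546830209/1457330625]; tr = 394079101/58293225, det = 114244/58293225
char-poly roots: 169/25 and 676/2331729
so κ_2 = √((169/25) / (676/2331729)) = 152.7000
worst-case relative error ≤ 152.7000 × 1/959 = 0.1592

0.1592


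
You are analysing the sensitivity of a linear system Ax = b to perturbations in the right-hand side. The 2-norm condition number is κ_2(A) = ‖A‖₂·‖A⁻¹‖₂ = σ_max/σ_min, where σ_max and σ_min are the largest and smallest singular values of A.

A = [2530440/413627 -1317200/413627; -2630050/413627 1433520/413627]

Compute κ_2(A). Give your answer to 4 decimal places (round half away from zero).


104.8750

form AᵀA = [15838632100/203433169 -8446284000/203433169; -8446284000/203433169 4506534400/203433169] with trace 70398500/703921 and determinant 640000/703921
solving λ² − 70398500/703921·λ + 640000/703921 = 0 gives λ = 100, 6400/703921
so κ_2 = √(100 / (6400/703921)) = 104.8750


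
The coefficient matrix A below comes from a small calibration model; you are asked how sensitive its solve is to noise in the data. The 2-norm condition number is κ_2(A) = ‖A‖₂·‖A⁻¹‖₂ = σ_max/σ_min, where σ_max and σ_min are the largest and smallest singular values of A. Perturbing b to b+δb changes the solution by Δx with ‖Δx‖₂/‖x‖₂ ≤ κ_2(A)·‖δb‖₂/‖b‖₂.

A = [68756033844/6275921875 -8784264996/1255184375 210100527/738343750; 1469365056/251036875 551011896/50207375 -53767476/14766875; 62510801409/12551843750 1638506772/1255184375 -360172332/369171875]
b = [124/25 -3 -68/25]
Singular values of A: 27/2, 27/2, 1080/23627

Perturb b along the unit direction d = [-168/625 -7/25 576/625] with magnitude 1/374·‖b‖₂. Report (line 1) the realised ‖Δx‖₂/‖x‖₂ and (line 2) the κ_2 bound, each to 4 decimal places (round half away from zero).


from the listed singular values, σ₁ = 27/2, σ_n = 1080/23627
condition number: (27/2) ÷ (1080/23627) = 295.3375
worst-case relative error ≤ 295.3375 × 1/374 = 0.7897
solve Ax = b  →  x = [-8.5202 -16.6050 -62.9224]
2-norm of b is 6.4031; of x, 65.6319
δb = ε·‖b‖·d = [-0.0046 -0.0048 0.0158]; solving A·Δx = δb gives ‖Δx‖ = 0.3745
relative error = 0.0057
so the bound overstates the realised error by a factor of ≈ 138.3747 (computed from the unrounded values)

0.0057
0.7897


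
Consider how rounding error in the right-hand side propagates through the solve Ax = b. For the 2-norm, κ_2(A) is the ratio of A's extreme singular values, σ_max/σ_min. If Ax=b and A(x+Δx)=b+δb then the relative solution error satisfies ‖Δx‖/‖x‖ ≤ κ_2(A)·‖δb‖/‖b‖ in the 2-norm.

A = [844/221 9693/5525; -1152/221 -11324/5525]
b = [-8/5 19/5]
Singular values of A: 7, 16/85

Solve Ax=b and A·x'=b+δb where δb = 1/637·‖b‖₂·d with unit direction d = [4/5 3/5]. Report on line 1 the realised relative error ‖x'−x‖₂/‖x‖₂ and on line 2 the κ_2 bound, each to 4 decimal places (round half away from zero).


σ_max = 7, σ_min = 16/85
condition number: 7 ÷ (16/85) = 37.1875
bound on ‖Δx‖/‖x‖: κ·ε = 37.1875·1/637 = 0.0584
solve Ax = b  →  x = [-2.5707 4.6841]
2-norm of b is 4.1231; of x, 5.3431
re-solving with b+δb shifts x by Δx of norm 0.0344
realised ‖Δx‖/‖x‖ = 0.0064
so the bound overstates the realised error by a factor of ≈ 9.0713 (computed from the unrounded values)

0.0064
0.0584


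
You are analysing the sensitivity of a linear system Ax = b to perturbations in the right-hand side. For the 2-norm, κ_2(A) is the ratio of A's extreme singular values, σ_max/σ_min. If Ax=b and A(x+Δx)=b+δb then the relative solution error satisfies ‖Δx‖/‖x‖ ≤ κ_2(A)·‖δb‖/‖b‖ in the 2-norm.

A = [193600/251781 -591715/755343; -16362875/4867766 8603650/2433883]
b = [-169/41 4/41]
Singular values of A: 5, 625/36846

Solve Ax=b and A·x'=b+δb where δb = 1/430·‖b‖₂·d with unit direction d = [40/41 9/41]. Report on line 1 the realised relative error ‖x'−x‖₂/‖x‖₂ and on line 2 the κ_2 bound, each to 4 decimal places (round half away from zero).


σ_max = 5, σ_min = 625/36846
κ = σ_max/σ_min = 5/(625/36846) = 294.7680
worst-case relative error ≤ 294.7680 × 1/430 = 0.6855
solve Ax = b  →  x = [-170.9001 -162.4858]
2-norm of b is 4.1231; of x, 235.8145
with δb = [0.0094 0.0021], A·Δx = δb → ‖Δx‖ = 0.5653
relative error = 0.0024
tightness: 0.0024 against a bound of 0.6855 (unrounded ratio ≈ 0.0035)

0.0024
0.6855


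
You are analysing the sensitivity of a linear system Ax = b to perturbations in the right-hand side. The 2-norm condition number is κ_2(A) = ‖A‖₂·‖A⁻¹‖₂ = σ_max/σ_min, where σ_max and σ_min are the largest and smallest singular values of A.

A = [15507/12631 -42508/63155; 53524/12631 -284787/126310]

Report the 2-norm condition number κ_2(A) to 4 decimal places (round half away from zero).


297.2000

AᵀA = [3105285625/159542161 -1656128250/159542161; -1656128250/159542161 3533254225/638168644]; tr = 55205525/2208196, det = 15625/2208196
char-poly roots: 25 and 625/2208196
κ = σ_max/σ_min = 5/(25/1486) = 297.2000


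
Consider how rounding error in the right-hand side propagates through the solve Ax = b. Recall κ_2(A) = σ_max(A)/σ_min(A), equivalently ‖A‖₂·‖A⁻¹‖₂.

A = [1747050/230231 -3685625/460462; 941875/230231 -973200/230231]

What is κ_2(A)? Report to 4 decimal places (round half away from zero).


233.5000

M = AᵀA = [13630838125/183412849 -14311828125/183412849; -14311828125/183412849 60111780625/733651396]. tr(M)=136308125/872356, det(M)=390625/872356
λ_max, λ_min = (136308125/872356 ± √18578541884765625/761004990736)/2 = 625/4, 625/218089
σ_max=√(625/4)=(25/2), σ_min=√(625/218089)=(25/467) → κ = 233.5000


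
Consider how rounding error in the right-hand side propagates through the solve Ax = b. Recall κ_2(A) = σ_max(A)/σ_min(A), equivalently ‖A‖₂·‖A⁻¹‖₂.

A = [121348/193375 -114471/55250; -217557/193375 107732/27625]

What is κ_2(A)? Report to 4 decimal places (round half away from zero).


182.0000

form AᵀA = [214727977/129390625 -105132402/18484375; -105132402/18484375 205980433/10562500] with trace 700925/33124 and determinant 279841/20702500
eigenvalues of AᵀA: λ = (tr ± √(tr²−4·det))/2 = 529/25, 529/828100
σ_max=√(529/25)=(23/5), σ_min=√(529/828100)=(23/910) → κ = 182.0000


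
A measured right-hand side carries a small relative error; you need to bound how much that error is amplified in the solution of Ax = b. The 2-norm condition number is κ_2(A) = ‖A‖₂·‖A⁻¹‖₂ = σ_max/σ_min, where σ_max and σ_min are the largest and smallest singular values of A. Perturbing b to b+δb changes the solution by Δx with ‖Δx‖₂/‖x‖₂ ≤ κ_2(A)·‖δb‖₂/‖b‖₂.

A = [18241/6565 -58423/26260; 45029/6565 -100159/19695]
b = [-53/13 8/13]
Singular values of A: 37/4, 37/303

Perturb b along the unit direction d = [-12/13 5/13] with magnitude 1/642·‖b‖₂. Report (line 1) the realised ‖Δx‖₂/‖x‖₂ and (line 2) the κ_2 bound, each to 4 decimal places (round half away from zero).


0.0016
0.1180

from the listed singular values, σ₁ = 37/4, σ_n = 37/303
κ = σ_max/σ_min = (37/4)/(37/303) = 75.7500
worst-case relative error ≤ 75.7500 × 1/642 = 0.1180
solve Ax = b  →  x = [19.5676 26.2703]
2-norm of b is 4.1231; of x, 32.7569
δb = ε·‖b‖·d = [-0.0059 0.0025]; solving A·Δx = δb gives ‖Δx‖ = 0.0526
realised ‖Δx‖/‖x‖ = 0.0016
tightness: 0.0016 against a bound of 0.1180 (unrounded ratio ≈ 0.0136)


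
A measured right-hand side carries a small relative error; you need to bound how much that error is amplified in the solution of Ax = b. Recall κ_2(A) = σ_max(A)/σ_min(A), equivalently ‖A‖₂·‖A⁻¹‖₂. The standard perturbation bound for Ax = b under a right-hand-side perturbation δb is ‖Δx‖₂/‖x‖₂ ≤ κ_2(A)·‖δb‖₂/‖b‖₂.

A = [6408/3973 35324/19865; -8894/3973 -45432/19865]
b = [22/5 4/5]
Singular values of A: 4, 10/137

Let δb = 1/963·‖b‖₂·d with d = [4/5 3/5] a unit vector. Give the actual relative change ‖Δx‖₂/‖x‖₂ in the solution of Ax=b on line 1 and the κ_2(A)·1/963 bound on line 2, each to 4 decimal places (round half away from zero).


0.0012
0.0569

σ_max = 4, σ_min = 10/137
condition number: 4 ÷ (10/137) = 54.8000
bound on ‖Δx‖/‖x‖: κ·ε = 54.8000·1/963 = 0.0569
solve Ax = b  →  x = [-39.3379 38.1552]
‖b‖₂ = 4.4721 and ‖x‖₂ = 54.8023
Δx = A⁻¹·δb where δb = 1/963·4.4721·d; ‖Δx‖ = 0.0636
dividing the unrounded norms, ‖Δx‖/‖x‖ = 0.0012
tightness: 0.0012 against a bound of 0.0569 (unrounded ratio ≈ 0.0204)


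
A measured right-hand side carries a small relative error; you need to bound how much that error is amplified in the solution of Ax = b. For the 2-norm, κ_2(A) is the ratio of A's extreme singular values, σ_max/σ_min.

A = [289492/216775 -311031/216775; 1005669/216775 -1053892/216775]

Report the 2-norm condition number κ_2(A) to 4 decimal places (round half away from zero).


AᵀA = [1752281209/75186241 -1839852000/75186241; -1839852000/75186241 1931885809/75186241]; tr = 4380698/89401, det = 2401/89401
λ_max, λ_min = (4380698/89401 ± √19189656360000/7992538801)/2 = 49, 49/89401
κ_2(A) = √(λ_max/λ_min) = √(49 / (49/89401)) = 299.0000

299.0000


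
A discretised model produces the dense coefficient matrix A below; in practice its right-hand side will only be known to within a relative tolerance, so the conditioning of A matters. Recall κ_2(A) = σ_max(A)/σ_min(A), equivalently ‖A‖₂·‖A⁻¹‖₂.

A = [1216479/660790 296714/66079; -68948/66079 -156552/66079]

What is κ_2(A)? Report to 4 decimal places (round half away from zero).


M = AᵀA = [6765411169/1510876900 811221147/75543845; 811221147/75543845 389438500/15108769]. tr(M)=270469001/8940100, det(M)=234256/2235025
eigenvalues of AᵀA: λ = (tr ± √(tr²−4·det))/2 = 121/4, 7744/2235025
κ = σ_max/σ_min = (11/2)/(88/1495) = 93.4375

93.4375


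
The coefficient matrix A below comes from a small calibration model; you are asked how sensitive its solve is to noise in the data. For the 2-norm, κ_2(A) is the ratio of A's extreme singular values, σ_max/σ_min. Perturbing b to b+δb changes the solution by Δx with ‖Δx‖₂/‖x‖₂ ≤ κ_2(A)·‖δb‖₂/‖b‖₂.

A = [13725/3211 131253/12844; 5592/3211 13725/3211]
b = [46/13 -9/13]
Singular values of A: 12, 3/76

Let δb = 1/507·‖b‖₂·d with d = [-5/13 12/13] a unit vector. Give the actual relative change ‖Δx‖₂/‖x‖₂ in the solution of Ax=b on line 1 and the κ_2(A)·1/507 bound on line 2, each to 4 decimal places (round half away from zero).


from the listed singular values, σ₁ = 12, σ_n = 3/76
κ_2(A) = 12 / (3/76) = 304.0000
worst-case relative error ≤ 304.0000 × 1/507 = 0.5996
solve Ax = b  →  x = [46.8654 -19.2564]
‖b‖ = 3.6056, ‖x‖ = 50.6673
with δb = [-0.0027 0.0066], A·Δx = δb → ‖Δx‖ = 0.1802
relative error = 0.0036
so the bound overstates the realised error by a factor of ≈ 168.6309 (computed from the unrounded values)

0.0036
0.5996


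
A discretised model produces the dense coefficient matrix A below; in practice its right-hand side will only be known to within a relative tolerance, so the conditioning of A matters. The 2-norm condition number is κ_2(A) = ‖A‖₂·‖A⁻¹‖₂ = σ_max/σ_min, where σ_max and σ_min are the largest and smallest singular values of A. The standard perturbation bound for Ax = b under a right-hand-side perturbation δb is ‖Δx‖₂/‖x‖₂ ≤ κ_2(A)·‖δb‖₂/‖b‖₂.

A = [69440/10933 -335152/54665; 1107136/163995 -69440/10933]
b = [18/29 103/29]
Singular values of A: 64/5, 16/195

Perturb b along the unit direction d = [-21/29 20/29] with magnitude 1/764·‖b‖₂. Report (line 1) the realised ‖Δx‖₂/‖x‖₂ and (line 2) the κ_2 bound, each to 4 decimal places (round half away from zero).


from the listed singular values, σ₁ = 64/5, σ_n = 16/195
condition number: (64/5) ÷ (16/195) = 156.0000
perturbation bound = 156.0000·1/764 = 0.2042
solve Ax = b  →  x = [16.9801 17.4892]
‖b‖₂ = 3.6056 and ‖x‖₂ = 24.3761
re-solving with b+δb shifts x by Δx of norm 0.0575
realised ‖Δx‖/‖x‖ = 0.0024
tightness: 0.0024 against a bound of 0.2042 (unrounded ratio ≈ 0.0116)

0.0024
0.2042


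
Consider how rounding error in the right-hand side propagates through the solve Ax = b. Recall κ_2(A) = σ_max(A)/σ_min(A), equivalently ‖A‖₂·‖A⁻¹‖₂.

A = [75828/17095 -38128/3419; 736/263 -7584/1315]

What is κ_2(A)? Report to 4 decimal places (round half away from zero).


32.8750

M = AᵀA = [8038551184/292239025 -766899648/11689561; -766899648/11689561 46063992064/292239025]. tr(M)=320133392/1729225, det(M)=1368408064/43230625
eigenvalues of AᵀA: λ = (tr ± √(tr²−4·det))/2 = 4624/25, 295936/1729225
so κ_2 = √((4624/25) / (295936/1729225)) = 32.8750


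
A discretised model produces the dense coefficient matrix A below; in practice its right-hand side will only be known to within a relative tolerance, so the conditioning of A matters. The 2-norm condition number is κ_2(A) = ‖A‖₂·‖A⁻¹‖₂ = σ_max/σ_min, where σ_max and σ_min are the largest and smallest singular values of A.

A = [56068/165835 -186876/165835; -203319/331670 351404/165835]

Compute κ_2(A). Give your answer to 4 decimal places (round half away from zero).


243.8750

form AᵀA = [186550513/380640100 -159866154/95160025; -159866154/95160025 548122528/95160025] with trace 95161625/15225604 and determinant 2500/3806401
eigenvalues of AᵀA: λ = (tr ± √(tr²−4·det))/2 = 25/4, 400/3806401
κ_2(A) = √(λ_max/λ_min) = √((25/4) / (400/3806401)) = 243.8750


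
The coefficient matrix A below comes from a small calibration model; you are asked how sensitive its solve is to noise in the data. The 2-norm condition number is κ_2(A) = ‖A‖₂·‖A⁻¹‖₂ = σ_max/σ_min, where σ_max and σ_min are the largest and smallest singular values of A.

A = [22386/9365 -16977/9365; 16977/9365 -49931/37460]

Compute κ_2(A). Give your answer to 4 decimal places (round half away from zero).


140.4750

form AᵀA = [31574061/3508129 -94714683/14032516; -94714683/14032516 284184049/56130064] with trace 789369025/56130064 and determinant 140625/14032516
λ_max, λ_min = (789369025/56130064 ± √622977164985450625/3150584084644096)/2 = 225/16, 2500/3508129
κ = σ_max/σ_min = (15/4)/(50/1873) = 140.4750


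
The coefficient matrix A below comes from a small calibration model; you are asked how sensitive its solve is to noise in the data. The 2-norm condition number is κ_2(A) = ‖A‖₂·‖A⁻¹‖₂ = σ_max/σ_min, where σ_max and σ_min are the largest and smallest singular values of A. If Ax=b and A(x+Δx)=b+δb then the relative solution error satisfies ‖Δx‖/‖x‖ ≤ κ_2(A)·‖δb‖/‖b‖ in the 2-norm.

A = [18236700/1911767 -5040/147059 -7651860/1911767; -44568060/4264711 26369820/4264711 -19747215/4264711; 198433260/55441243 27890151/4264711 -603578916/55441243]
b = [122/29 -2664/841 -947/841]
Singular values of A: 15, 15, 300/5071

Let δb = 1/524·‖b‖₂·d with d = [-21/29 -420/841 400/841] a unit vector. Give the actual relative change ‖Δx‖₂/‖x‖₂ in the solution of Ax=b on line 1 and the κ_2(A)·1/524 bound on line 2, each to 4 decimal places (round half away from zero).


from the listed singular values, σ₁ = 15, σ_n = 300/5071
κ = σ_max/σ_min = 15/(300/5071) = 253.5500
κ_2(A)·‖δb‖/‖b‖ = 0.4839
solve Ax = b  →  x = [-7.4938 -27.1653 -18.6786]
2-norm of b is 5.3852; of x, 33.8083
Δx = A⁻¹·δb where δb = 1/524·5.3852·d; ‖Δx‖ = 0.1737
realised ‖Δx‖/‖x‖ = 0.0051
realised/bound (from unrounded values) ≈ 0.0106

0.0051
0.4839


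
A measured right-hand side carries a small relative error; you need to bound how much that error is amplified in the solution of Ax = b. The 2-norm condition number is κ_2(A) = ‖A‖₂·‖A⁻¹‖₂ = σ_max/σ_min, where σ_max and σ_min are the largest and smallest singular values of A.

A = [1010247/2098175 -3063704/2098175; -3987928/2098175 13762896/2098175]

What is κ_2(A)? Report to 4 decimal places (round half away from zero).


127.9375

form AᵀA = [10067917153/2618880625 -34491693096/2618880625; -34491693096/2618880625 118265073472/2618880625] with trace 205332785/4190209 and determinant 614656/4190209
λ_max, λ_min = (205332785/4190209 ± √42151250447443809/17557851463681)/2 = 49, 12544/4190209
κ_2(A) = √(λ_max/λ_min) = √(49 / (12544/4190209)) = 127.9375


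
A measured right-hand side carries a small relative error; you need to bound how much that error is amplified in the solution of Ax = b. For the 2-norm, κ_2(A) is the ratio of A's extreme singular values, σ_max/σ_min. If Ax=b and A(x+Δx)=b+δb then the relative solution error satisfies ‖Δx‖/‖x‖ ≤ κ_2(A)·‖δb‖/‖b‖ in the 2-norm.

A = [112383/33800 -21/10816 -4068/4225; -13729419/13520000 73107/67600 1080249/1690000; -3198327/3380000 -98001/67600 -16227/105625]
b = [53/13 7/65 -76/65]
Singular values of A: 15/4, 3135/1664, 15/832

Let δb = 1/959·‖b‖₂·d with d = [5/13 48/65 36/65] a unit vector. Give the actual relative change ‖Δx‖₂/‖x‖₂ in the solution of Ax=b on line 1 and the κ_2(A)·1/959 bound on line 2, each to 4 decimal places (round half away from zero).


from the listed singular values, σ₁ = 15/4, σ_n = 15/832
κ = σ_max/σ_min = (15/4)/(15/832) = 208.0000
worst-case relative error ≤ 208.0000 × 1/959 = 0.2169
solve Ax = b  →  x = [15.9751 -15.0211 50.9621]
‖b‖₂ = 4.2426 and ‖x‖₂ = 55.4795
with δb = [0.0017 0.0033 0.0025], A·Δx = δb → ‖Δx‖ = 0.2454
realised ‖Δx‖/‖x‖ = 0.0044
realised/bound (from unrounded values) ≈ 0.0204

0.0044
0.2169


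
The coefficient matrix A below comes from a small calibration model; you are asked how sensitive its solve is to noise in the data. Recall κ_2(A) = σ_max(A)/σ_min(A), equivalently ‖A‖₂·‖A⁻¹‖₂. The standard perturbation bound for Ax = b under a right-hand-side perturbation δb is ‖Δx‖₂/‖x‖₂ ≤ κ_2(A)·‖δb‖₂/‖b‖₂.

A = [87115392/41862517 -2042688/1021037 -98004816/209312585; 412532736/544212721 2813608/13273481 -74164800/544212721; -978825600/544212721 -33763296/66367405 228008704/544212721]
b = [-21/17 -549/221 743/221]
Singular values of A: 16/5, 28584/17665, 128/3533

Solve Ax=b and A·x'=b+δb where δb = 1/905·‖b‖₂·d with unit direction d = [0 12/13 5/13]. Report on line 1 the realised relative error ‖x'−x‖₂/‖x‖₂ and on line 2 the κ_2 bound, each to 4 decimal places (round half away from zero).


0.0048
0.0976

largest singular value 16/5, smallest 128/3533
κ_2(A) = (16/5) / (128/3533) = 88.3250
worst-case relative error ≤ 88.3250 × 1/905 = 0.0976
solve Ax = b  →  x = [-7.7171 -1.1947 -26.5553]
2-norm of b is 4.3589; of x, 27.6796
Δx = A⁻¹·δb where δb = 1/905·4.3589·d; ‖Δx‖ = 0.1329
dividing the unrounded norms, ‖Δx‖/‖x‖ = 0.0048
so the bound overstates the realised error by a factor of ≈ 20.3205 (computed from the unrounded values)


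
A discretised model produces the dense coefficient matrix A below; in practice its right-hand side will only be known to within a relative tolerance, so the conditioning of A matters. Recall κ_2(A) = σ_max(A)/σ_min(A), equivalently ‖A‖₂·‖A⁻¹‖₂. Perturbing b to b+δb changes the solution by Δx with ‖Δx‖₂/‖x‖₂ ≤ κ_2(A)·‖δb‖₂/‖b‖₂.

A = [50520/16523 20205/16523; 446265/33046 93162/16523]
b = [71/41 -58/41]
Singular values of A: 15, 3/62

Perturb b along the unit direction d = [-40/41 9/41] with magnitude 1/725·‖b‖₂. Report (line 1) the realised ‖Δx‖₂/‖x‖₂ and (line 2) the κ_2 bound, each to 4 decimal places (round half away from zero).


0.0015
0.4276

σ_max = 15, σ_min = 3/62
κ_2(A) = 15 / (3/62) = 310.0000
bound on ‖Δx‖/‖x‖: κ·ε = 310.0000·1/725 = 0.4276
solve Ax = b  →  x = [15.8359 -38.1795]
2-norm of b is 2.2361; of x, 41.3334
δb = ε·‖b‖·d = [-0.0030 0.0007]; solving A·Δx = δb gives ‖Δx‖ = 0.0637
relative error = 0.0015
realised/bound (from unrounded values) ≈ 0.0036


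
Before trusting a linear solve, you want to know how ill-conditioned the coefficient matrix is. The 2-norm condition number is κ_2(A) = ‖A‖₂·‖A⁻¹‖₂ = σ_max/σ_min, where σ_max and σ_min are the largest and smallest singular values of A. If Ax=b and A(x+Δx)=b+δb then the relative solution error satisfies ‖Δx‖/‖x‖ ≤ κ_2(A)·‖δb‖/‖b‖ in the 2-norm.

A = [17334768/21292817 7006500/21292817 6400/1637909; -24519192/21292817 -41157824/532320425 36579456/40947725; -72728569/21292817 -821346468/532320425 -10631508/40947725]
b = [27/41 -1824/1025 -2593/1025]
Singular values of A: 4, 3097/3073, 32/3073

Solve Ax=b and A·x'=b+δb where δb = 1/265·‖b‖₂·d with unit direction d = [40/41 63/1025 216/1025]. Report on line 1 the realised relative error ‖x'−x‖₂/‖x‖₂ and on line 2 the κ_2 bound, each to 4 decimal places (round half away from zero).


largest singular value 4, smallest 32/3073
condition number: 4 ÷ (32/3073) = 384.1250
bound on ‖Δx‖/‖x‖: κ·ε = 384.1250·1/265 = 1.4495
solve Ax = b  →  x = [0.8391 -0.0638 -0.9159]
‖b‖ = 3.1623, ‖x‖ = 1.2438
δb = ε·‖b‖·d = [0.0116 0.0007 0.0025]; solving A·Δx = δb gives ‖Δx‖ = 1.1460
realised ‖Δx‖/‖x‖ = 0.9213
tightness: 0.9213 against a bound of 1.4495 (unrounded ratio ≈ 0.6356)

0.9213
1.4495


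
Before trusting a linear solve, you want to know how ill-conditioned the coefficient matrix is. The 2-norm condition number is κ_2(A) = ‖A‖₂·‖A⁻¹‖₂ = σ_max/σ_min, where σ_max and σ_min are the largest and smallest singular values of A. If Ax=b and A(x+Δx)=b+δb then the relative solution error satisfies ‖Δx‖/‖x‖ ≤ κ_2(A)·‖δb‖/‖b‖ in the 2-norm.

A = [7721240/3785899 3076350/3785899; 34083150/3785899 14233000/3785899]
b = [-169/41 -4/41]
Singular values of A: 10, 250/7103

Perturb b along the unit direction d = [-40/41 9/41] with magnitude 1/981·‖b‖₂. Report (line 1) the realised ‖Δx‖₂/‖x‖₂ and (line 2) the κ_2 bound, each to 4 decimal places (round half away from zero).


0.0011
0.2896

σ_max = 10, σ_min = 250/7103
κ_2(A) = 10 / (250/7103) = 284.1200
bound on ‖Δx‖/‖x‖: κ·ε = 284.1200·1/981 = 0.2896
solve Ax = b  →  x = [-43.8031 104.8674]
‖b‖₂ = 4.1231 and ‖x‖₂ = 113.6480
with δb = [-0.0041 0.0009], A·Δx = δb → ‖Δx‖ = 0.1194
relative error = 0.0011
realised/bound (from unrounded values) ≈ 0.0036


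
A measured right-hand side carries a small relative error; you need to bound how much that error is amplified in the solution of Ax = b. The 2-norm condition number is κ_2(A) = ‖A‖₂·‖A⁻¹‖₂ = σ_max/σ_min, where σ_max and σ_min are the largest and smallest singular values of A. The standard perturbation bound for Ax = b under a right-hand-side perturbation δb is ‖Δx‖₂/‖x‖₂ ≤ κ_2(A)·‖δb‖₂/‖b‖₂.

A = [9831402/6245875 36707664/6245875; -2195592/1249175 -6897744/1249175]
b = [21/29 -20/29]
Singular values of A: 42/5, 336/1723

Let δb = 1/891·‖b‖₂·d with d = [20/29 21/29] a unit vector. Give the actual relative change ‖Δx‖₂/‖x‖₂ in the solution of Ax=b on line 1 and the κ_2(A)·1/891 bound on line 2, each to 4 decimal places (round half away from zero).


largest singular value 42/5, smallest 336/1723
condition number: (42/5) ÷ (336/1723) = 43.0750
perturbation bound = 43.0750·1/891 = 0.0483
solve Ax = b  →  x = [0.0333 0.1143]
2-norm of b is 1.0000; of x, 0.1190
Δx = A⁻¹·δb where δb = 1/891·1.0000·d; ‖Δx‖ = 0.0058
relative error = 0.0483
so the bound is sharp here: realised error equals the bound

0.0483
0.0483


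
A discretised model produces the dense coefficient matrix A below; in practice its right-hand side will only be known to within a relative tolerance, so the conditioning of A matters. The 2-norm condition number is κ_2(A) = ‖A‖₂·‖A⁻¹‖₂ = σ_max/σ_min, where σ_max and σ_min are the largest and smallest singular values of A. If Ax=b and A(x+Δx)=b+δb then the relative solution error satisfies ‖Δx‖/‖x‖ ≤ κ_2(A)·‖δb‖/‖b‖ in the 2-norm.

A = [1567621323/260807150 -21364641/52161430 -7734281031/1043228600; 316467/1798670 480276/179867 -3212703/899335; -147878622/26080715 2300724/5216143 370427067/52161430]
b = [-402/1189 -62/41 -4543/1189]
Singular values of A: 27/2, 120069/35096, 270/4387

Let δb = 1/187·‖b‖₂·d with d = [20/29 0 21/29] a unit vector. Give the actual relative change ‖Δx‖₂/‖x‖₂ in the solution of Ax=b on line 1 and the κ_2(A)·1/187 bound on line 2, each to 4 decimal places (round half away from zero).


σ_max = 27/2, σ_min = 270/4387
condition number: (27/2) ÷ (270/4387) = 219.3500
bound on ‖Δx‖/‖x‖: κ·ε = 219.3500·1/187 = 1.1730
solve Ax = b  →  x = [-30.8269 -29.7143 -23.3054]
2-norm of b is 4.1231; of x, 48.7482
δb = ε·‖b‖·d = [0.0152 0.0000 0.0160]; solving A·Δx = δb gives ‖Δx‖ = 0.3583
dividing the unrounded norms, ‖Δx‖/‖x‖ = 0.0073
so the bound overstates the realised error by a factor of ≈ 159.6128 (computed from the unrounded values)

0.0073
1.1730


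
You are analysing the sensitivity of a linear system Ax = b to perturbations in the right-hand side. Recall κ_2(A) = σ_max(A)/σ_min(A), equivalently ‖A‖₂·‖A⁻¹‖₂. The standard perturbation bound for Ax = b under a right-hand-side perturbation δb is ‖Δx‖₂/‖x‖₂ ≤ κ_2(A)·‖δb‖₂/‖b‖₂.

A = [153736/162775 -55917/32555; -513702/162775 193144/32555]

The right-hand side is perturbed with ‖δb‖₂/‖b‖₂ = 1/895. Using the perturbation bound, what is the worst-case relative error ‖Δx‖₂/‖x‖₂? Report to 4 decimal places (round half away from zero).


form AᵀA = [460039204/42393121 -862519320/42393121; -862519320/42393121 1617252625/42393121] with trace 7187861/146689 and determinant 4900/146689
solving λ² − 7187861/146689·λ + 4900/146689 = 0 gives λ = 49, 100/146689
κ = σ_max/σ_min = 7/(10/383) = 268.1000
perturbation bound = 268.1000·1/895 = 0.2996

0.2996


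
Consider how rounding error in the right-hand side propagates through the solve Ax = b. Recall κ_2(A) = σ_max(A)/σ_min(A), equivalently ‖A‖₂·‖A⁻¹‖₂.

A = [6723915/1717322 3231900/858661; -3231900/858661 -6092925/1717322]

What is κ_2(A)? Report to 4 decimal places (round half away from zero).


M = AᵀA = [103438458225/3506771524 24627078000/876692881; 24627078000/876692881 93822170625/3506771524]. tr(M)=117277425/2084882, det(M)=1265625/16679056
char-poly roots: 225/4 and 5625/4169764
κ = σ_max/σ_min = (15/2)/(75/2042) = 204.2000

204.2000


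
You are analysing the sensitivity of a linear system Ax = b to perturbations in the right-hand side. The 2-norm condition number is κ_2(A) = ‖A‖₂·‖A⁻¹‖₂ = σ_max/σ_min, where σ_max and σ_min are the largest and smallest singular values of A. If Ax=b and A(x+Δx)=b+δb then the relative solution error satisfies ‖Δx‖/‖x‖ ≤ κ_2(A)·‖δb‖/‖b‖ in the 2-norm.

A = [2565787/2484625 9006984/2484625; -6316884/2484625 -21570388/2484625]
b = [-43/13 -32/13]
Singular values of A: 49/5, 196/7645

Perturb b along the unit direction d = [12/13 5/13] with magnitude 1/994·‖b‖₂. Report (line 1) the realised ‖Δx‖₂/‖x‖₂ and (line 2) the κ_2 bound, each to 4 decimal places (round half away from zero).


from the listed singular values, σ₁ = 49/5, σ_n = 196/7645
condition number: (49/5) ÷ (196/7645) = 382.2500
worst-case relative error ≤ 382.2500 × 1/994 = 0.3846
solve Ax = b  →  x = [149.8082 -43.5878]
‖b‖₂ = 4.1231 and ‖x‖₂ = 156.0204
Δx = A⁻¹·δb where δb = 1/994·4.1231·d; ‖Δx‖ = 0.1618
dividing the unrounded norms, ‖Δx‖/‖x‖ = 0.0010
tightness: 0.0010 against a bound of 0.3846 (unrounded ratio ≈ 0.0027)

0.0010
0.3846


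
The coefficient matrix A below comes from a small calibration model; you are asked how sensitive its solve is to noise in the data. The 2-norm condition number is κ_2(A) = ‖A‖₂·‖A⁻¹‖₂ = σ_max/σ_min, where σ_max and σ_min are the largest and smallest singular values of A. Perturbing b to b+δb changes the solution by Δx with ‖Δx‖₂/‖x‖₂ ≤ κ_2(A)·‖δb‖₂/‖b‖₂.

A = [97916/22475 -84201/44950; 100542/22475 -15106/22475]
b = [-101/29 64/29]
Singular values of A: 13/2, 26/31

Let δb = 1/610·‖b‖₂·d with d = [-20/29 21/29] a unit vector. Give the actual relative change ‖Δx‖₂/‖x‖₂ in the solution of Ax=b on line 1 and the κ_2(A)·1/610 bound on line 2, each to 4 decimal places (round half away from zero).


σ_max = 13/2, σ_min = 26/31
condition number: (13/2) ÷ (26/31) = 7.7500
perturbation bound = 7.7500·1/610 = 0.0127
solve Ax = b  →  x = [1.1877 4.6215]
‖b‖ = 4.1231, ‖x‖ = 4.7717
δb = ε·‖b‖·d = [-0.0047 0.0049]; solving A·Δx = δb gives ‖Δx‖ = 0.0081
realised ‖Δx‖/‖x‖ = 0.0017
so the bound overstates the realised error by a factor of ≈ 7.5225 (computed from the unrounded values)

0.0017
0.0127


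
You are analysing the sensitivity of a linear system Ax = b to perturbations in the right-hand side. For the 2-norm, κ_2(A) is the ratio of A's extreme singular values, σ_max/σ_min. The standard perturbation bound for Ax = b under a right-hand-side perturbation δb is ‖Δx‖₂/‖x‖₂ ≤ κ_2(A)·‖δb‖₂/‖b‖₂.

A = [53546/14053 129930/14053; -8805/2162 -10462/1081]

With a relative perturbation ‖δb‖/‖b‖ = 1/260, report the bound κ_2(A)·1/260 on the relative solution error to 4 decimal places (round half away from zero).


M = AᵀA = [24570932689/789947236 14741195175/197486809; 14741195175/197486809 35379436936/197486809]. tr(M)=982773257/4674244, det(M)=707281/1168561
solving λ² − 982773257/4674244·λ + 707281/1168561 = 0 gives λ = 841/4, 3364/1168561
σ_max=√(841/4)=(29/2), σ_min=√(3364/1168561)=(58/1081) → κ = 270.2500
perturbation bound = 270.2500·1/260 = 1.0394

1.0394


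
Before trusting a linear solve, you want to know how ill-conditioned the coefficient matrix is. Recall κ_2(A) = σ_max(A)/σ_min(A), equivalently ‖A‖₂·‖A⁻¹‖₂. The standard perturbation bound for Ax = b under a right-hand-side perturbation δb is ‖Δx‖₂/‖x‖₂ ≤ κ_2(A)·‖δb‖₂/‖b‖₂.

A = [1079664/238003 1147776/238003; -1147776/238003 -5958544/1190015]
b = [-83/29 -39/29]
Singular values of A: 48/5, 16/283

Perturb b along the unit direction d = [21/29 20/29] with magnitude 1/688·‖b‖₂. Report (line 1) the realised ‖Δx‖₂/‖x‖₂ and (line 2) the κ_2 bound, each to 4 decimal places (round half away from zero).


from the listed singular values, σ₁ = 48/5, σ_n = 16/283
κ = σ_max/σ_min = (48/5)/(16/283) = 169.8000
worst-case relative error ≤ 169.8000 × 1/688 = 0.2468
solve Ax = b  →  x = [38.3527 -36.6703]
‖b‖ = 3.1623, ‖x‖ = 53.0626
with δb = [0.0033 0.0032], A·Δx = δb → ‖Δx‖ = 0.0813
dividing the unrounded norms, ‖Δx‖/‖x‖ = 0.0015
so the bound overstates the realised error by a factor of ≈ 161.0867 (computed from the unrounded values)

0.0015
0.2468
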